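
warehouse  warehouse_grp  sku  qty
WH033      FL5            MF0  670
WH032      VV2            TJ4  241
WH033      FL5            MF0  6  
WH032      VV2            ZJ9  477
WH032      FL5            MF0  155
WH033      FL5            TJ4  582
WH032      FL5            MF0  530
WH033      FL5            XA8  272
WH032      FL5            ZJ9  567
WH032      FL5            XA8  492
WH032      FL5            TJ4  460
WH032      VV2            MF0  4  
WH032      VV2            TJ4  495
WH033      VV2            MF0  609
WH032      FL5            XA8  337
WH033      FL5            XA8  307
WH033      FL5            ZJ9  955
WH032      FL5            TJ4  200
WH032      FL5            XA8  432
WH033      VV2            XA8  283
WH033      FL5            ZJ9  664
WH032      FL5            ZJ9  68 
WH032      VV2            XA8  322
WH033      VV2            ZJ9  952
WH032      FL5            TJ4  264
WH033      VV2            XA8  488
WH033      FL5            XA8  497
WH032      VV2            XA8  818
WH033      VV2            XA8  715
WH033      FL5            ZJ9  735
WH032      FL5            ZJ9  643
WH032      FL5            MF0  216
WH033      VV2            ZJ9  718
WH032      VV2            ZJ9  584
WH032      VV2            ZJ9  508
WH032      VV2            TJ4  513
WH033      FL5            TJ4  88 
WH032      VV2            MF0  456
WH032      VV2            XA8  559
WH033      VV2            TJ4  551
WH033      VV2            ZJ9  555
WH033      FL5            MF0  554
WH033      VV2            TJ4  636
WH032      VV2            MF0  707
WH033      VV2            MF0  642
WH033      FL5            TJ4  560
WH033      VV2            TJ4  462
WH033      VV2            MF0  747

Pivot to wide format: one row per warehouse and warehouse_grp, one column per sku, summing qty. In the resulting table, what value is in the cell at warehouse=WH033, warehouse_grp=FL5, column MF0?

Rows with warehouse=WH033, warehouse_grp=FL5 and sku=MF0: qty values are 670, 6, 554.
670 + 6 + 554 = 1230.

1230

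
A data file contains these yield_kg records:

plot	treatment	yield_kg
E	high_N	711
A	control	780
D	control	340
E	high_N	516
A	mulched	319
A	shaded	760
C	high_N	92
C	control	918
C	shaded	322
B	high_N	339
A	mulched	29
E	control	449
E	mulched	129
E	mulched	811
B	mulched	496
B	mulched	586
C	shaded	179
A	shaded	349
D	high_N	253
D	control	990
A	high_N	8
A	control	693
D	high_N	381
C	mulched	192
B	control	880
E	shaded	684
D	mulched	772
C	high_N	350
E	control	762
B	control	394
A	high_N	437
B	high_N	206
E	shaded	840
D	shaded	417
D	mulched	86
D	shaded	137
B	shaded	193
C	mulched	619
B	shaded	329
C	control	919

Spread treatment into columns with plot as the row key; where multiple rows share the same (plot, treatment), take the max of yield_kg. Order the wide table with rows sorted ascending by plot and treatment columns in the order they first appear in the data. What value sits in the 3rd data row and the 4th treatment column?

322

With rows sorted ascending by plot, row 3 is plot=C. treatment columns in first-appearance order: high_N, control, mulched, shaded; column 4 is shaded.
Long rows with plot=C, treatment=shaded: max(322, 179) = 322.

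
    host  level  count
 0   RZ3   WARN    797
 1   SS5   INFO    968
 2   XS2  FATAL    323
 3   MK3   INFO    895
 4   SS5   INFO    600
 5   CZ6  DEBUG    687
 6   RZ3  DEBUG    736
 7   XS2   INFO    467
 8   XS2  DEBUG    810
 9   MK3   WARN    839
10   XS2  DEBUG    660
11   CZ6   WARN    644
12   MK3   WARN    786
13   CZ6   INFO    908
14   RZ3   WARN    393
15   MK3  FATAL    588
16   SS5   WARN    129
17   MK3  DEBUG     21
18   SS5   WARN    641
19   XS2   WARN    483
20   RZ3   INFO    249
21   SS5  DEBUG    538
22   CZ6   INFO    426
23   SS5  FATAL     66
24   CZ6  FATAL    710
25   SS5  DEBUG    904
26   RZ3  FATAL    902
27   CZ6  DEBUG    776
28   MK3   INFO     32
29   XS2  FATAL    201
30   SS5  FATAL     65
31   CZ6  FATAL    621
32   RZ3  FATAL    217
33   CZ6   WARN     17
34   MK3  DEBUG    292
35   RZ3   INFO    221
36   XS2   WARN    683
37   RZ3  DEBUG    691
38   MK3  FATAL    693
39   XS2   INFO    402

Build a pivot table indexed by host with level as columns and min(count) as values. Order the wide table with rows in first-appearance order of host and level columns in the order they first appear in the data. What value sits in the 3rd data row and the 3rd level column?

201

With rows in first-appearance order of host, row 3 is host=XS2. level columns in first-appearance order: WARN, INFO, FATAL, DEBUG; column 3 is FATAL.
Long rows with host=XS2, level=FATAL: min(323, 201) = 201.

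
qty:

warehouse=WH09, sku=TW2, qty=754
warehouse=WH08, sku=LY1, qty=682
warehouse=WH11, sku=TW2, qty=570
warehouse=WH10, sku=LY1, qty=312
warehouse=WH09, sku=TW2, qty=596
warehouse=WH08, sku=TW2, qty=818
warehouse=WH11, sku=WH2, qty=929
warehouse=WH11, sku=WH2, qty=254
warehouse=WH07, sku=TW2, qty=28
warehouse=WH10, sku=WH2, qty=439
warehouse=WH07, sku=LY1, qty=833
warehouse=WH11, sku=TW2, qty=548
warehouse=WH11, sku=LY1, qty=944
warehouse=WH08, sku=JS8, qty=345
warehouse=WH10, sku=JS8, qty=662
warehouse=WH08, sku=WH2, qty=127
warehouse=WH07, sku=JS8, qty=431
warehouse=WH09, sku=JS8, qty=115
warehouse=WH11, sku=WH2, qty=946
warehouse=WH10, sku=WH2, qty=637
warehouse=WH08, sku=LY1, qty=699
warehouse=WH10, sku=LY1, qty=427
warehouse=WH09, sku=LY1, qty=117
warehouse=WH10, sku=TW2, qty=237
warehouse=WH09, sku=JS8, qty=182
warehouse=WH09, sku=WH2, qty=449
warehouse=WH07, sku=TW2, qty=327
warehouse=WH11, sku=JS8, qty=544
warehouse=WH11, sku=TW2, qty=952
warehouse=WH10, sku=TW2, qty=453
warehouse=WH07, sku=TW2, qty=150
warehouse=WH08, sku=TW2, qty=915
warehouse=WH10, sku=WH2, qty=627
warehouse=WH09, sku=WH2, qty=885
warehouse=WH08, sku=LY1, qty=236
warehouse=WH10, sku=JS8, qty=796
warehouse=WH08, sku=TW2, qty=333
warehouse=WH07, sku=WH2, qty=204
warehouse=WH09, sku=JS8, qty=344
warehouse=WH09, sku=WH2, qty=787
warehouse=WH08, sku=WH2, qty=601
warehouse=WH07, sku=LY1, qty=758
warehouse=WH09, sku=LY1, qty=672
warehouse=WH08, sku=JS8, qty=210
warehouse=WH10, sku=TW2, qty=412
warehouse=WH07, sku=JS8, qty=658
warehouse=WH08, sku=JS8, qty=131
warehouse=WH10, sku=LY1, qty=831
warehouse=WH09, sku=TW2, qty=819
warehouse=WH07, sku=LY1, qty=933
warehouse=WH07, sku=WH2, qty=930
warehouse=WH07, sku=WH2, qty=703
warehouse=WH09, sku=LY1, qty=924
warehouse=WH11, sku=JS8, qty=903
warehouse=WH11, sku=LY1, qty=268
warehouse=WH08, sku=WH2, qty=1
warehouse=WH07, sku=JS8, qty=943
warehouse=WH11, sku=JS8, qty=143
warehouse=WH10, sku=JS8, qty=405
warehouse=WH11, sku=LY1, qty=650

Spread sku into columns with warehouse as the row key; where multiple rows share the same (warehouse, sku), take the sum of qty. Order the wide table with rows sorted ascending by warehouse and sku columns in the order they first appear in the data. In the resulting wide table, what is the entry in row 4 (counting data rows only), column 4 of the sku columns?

With rows sorted ascending by warehouse, row 4 is warehouse=WH10. sku columns in first-appearance order: TW2, LY1, WH2, JS8; column 4 is JS8.
Long rows with warehouse=WH10, sku=JS8: 662 + 796 + 405 = 1863.

1863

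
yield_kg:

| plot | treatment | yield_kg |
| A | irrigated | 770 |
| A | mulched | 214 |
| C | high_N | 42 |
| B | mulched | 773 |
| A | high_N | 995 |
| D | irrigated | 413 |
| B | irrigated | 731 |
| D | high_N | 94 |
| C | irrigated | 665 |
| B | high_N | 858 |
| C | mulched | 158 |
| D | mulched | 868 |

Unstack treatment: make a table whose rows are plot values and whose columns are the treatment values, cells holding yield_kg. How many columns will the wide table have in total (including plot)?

1 column for plot plus 3 distinct treatment values → 4 columns.

4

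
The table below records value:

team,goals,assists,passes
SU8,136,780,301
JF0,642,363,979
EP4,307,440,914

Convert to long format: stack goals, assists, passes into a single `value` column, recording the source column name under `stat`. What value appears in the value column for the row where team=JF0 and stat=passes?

Unpivoting turns each (team, wide-column) pair into one long row.
The wide cell at row JF0, column passes holds 979, so the long row (JF0, passes) has value=979.

979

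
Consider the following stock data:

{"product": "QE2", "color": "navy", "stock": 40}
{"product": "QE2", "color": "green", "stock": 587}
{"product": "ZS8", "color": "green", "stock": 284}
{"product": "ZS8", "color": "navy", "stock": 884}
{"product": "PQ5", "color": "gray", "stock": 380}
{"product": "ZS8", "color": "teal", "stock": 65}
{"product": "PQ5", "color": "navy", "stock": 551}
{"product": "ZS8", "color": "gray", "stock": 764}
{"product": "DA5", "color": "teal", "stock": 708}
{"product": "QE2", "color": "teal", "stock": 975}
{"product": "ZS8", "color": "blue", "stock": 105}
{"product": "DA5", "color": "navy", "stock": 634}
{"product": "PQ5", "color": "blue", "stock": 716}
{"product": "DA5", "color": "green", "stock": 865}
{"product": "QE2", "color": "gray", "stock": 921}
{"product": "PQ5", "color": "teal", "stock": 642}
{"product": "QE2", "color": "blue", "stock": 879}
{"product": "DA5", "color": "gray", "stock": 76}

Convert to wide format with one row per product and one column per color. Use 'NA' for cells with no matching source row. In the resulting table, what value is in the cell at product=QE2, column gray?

921

The long row with product=QE2, color=gray has stock=921.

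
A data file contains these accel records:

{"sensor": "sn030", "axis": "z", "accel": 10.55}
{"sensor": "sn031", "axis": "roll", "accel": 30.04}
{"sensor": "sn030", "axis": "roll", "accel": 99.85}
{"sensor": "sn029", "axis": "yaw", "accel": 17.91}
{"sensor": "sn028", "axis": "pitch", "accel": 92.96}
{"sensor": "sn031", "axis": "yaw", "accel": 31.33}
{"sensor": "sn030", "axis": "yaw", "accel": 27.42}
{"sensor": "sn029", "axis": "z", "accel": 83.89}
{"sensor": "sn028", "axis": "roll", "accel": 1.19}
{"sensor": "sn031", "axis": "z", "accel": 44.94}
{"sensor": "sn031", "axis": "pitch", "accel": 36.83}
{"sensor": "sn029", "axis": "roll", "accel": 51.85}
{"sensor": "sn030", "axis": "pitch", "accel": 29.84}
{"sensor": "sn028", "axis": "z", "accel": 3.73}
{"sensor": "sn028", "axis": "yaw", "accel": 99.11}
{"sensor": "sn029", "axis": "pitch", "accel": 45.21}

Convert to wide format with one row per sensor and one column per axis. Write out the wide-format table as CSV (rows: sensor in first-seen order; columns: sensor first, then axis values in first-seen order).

sensor,z,roll,yaw,pitch
sn030,10.55,99.85,27.42,29.84
sn031,44.94,30.04,31.33,36.83
sn029,83.89,51.85,17.91,45.21
sn028,3.73,1.19,99.11,92.96

Columns: sensor plus the 4 distinct axis values (z, roll, yaw, pitch).
For example, row sn030 column z takes accel=10.55 from the long row (sn030, z).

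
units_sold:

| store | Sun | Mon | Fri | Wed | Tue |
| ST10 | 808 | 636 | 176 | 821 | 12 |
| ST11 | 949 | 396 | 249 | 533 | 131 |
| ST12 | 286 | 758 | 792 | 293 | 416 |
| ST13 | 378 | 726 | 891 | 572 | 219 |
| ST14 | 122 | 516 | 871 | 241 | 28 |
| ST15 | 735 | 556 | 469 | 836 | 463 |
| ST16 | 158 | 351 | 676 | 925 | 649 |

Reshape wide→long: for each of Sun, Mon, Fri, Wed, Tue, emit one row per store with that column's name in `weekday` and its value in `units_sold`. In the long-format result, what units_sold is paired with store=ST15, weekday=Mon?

Unpivoting turns each (store, wide-column) pair into one long row.
The wide cell at row ST15, column Mon holds 556, so the long row (ST15, Mon) has units_sold=556.

556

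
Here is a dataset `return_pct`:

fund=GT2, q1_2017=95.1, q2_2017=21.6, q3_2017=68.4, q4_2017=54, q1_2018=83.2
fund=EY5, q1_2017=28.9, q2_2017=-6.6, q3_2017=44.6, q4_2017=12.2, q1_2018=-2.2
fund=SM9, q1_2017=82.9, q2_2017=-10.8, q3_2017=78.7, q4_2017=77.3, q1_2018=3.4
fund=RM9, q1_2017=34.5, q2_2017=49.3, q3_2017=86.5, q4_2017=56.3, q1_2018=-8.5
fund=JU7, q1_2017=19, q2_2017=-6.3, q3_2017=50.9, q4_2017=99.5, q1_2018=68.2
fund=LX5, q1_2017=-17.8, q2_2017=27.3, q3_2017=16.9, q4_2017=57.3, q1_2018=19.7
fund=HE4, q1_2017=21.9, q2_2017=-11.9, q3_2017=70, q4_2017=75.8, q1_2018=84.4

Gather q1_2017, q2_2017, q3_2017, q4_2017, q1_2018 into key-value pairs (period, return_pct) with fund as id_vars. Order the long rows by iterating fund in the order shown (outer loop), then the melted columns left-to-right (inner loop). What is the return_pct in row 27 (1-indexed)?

27.3

35 rows total (7 × 5). Row 27: index ⌊(27-1)/5⌋ = 5 into fund → LX5; (27-1) mod 5 = 1 into the melted columns → q2_2017.
So row 27 is (LX5, q2_2017, 27.3); return_pct = 27.3.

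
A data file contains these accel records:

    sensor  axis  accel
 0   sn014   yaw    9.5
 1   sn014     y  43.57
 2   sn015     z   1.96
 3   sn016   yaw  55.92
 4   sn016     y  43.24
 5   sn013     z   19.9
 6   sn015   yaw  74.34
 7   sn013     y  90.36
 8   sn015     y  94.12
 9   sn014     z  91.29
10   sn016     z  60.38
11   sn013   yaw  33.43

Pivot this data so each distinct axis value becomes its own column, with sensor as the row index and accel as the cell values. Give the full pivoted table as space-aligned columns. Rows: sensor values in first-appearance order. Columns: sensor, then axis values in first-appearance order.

Columns: sensor plus the 3 distinct axis values (yaw, y, z).
For example, row sn014 column yaw takes accel=9.5 from the long row (sn014, yaw).

sensor  yaw    y      z    
sn014   9.5    43.57  91.29
sn015   74.34  94.12  1.96 
sn016   55.92  43.24  60.38
sn013   33.43  90.36  19.9 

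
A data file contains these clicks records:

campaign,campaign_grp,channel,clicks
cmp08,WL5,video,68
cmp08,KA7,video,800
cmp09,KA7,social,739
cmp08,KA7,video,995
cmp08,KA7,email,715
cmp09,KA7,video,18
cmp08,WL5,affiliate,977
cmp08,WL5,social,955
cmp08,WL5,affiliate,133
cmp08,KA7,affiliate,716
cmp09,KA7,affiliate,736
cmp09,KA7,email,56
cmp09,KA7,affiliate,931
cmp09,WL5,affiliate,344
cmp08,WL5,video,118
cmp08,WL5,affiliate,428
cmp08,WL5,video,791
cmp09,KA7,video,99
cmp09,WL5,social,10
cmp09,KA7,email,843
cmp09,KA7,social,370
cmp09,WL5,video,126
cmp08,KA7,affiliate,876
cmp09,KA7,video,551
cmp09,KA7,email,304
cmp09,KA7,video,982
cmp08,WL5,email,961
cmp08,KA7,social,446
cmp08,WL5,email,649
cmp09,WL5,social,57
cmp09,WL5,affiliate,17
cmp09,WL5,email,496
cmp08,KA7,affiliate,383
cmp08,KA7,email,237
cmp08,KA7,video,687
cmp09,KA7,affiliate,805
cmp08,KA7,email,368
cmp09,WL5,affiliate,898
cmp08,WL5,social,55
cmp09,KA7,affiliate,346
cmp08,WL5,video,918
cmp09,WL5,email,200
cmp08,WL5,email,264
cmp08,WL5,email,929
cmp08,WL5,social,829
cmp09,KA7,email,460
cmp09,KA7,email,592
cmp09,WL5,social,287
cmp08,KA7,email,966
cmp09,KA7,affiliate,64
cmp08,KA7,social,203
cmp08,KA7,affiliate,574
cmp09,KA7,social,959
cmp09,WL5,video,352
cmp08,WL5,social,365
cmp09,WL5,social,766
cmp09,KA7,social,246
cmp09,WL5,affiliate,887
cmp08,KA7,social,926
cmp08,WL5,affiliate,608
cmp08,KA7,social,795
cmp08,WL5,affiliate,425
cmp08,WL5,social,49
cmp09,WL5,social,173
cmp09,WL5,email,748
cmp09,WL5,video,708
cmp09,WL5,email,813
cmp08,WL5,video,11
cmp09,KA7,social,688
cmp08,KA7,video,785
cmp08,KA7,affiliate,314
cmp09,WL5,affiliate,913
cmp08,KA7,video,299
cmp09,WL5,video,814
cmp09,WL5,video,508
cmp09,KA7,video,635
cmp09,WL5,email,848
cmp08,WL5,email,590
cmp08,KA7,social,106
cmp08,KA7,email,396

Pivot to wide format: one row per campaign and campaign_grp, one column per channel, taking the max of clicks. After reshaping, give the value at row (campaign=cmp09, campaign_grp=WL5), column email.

848

Rows with campaign=cmp09, campaign_grp=WL5 and channel=email: clicks values are 496, 200, 748, 813, 848.
max(496, 200, 748, 813, 848) = 848.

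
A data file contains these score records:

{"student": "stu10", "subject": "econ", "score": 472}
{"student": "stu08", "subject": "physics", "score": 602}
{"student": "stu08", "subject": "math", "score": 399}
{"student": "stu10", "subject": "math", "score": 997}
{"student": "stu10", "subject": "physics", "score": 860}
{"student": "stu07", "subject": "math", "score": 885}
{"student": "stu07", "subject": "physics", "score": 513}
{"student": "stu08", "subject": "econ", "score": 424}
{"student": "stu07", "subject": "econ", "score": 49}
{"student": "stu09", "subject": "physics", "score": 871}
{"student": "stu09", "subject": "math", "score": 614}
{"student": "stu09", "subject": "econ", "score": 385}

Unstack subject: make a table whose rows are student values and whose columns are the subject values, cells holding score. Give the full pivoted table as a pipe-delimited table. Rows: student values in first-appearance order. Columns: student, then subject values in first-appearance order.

Columns: student plus the 3 distinct subject values (econ, physics, math).
For example, row stu10 column econ takes score=472 from the long row (stu10, econ).

| student | econ | physics | math |
| stu10 | 472 | 860 | 997 |
| stu08 | 424 | 602 | 399 |
| stu07 | 49 | 513 | 885 |
| stu09 | 385 | 871 | 614 |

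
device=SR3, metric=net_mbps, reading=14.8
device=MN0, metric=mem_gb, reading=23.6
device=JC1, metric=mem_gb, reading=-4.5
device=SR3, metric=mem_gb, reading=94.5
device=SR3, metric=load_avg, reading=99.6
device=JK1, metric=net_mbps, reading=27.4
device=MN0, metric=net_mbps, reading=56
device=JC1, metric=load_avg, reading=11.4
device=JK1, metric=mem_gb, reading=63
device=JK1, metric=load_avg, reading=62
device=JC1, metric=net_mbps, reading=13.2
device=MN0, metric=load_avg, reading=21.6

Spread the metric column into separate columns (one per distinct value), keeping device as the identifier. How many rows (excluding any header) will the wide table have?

4 distinct device values → 4 rows.

4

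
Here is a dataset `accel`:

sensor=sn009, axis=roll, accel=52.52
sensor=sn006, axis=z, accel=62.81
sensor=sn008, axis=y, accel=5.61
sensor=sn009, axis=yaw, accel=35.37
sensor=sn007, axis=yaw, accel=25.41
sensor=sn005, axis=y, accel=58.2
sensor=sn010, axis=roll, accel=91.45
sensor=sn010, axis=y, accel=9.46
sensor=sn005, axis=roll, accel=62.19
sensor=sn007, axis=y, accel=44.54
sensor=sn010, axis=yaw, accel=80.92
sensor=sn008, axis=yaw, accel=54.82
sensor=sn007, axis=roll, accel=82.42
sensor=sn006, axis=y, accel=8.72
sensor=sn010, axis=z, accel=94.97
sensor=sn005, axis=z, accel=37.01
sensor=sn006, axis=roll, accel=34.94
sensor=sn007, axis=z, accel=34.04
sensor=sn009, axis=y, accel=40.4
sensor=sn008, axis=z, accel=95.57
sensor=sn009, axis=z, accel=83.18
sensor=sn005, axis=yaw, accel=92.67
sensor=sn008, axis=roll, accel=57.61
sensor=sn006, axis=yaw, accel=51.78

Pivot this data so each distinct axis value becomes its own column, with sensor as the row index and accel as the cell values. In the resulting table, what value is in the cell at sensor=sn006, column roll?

Wide layout: rows indexed by sensor, columns are the 4 distinct axis values (roll, z, y, yaw).
Cell (sensor=sn006, axis=roll) draws from the long row where sensor=sn006 and axis=roll, which has accel=34.94.

34.94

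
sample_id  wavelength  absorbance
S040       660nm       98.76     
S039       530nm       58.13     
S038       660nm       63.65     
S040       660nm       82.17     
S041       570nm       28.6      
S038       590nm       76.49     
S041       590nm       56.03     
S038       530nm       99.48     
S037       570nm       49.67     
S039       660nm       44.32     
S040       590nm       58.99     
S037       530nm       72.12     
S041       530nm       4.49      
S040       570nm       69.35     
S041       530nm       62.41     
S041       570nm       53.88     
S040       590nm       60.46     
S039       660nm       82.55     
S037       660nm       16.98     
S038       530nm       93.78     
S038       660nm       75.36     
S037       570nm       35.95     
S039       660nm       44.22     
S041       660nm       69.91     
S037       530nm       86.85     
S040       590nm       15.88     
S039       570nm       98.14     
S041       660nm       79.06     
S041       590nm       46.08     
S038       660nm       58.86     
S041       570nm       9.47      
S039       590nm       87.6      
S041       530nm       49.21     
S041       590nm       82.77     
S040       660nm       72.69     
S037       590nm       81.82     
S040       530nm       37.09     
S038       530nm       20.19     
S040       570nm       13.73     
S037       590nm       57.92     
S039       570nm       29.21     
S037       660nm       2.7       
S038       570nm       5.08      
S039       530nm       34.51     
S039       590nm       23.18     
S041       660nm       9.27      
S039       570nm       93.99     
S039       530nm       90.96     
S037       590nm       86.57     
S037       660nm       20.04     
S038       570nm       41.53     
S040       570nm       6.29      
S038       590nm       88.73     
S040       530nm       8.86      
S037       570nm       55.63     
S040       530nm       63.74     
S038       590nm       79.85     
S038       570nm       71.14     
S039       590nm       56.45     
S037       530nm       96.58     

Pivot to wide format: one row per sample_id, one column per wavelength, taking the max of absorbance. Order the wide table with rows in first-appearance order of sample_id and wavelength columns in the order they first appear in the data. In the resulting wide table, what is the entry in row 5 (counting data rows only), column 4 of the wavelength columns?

With rows in first-appearance order of sample_id, row 5 is sample_id=S037. wavelength columns in first-appearance order: 660nm, 530nm, 570nm, 590nm; column 4 is 590nm.
Long rows with sample_id=S037, wavelength=590nm: max(81.82, 57.92, 86.57) = 86.57.

86.57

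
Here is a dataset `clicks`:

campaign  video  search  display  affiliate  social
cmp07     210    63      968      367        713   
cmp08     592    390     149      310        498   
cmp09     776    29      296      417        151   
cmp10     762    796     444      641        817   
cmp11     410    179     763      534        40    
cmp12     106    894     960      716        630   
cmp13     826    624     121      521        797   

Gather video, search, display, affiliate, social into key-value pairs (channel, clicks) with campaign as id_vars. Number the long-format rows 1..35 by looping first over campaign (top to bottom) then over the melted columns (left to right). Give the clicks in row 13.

35 rows total (7 × 5). Row 13: index ⌊(13-1)/5⌋ = 2 into campaign → cmp09; (13-1) mod 5 = 2 into the melted columns → display.
So row 13 is (cmp09, display, 296); clicks = 296.

296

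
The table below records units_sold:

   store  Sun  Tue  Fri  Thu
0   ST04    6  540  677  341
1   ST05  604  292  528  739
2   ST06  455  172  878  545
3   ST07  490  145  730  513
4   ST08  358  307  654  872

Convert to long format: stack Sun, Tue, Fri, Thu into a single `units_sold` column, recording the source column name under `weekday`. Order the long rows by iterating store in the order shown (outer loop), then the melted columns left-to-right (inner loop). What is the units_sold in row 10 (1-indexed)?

172

20 rows total (5 × 4). Row 10: index ⌊(10-1)/4⌋ = 2 into store → ST06; (10-1) mod 4 = 1 into the melted columns → Tue.
So row 10 is (ST06, Tue, 172); units_sold = 172.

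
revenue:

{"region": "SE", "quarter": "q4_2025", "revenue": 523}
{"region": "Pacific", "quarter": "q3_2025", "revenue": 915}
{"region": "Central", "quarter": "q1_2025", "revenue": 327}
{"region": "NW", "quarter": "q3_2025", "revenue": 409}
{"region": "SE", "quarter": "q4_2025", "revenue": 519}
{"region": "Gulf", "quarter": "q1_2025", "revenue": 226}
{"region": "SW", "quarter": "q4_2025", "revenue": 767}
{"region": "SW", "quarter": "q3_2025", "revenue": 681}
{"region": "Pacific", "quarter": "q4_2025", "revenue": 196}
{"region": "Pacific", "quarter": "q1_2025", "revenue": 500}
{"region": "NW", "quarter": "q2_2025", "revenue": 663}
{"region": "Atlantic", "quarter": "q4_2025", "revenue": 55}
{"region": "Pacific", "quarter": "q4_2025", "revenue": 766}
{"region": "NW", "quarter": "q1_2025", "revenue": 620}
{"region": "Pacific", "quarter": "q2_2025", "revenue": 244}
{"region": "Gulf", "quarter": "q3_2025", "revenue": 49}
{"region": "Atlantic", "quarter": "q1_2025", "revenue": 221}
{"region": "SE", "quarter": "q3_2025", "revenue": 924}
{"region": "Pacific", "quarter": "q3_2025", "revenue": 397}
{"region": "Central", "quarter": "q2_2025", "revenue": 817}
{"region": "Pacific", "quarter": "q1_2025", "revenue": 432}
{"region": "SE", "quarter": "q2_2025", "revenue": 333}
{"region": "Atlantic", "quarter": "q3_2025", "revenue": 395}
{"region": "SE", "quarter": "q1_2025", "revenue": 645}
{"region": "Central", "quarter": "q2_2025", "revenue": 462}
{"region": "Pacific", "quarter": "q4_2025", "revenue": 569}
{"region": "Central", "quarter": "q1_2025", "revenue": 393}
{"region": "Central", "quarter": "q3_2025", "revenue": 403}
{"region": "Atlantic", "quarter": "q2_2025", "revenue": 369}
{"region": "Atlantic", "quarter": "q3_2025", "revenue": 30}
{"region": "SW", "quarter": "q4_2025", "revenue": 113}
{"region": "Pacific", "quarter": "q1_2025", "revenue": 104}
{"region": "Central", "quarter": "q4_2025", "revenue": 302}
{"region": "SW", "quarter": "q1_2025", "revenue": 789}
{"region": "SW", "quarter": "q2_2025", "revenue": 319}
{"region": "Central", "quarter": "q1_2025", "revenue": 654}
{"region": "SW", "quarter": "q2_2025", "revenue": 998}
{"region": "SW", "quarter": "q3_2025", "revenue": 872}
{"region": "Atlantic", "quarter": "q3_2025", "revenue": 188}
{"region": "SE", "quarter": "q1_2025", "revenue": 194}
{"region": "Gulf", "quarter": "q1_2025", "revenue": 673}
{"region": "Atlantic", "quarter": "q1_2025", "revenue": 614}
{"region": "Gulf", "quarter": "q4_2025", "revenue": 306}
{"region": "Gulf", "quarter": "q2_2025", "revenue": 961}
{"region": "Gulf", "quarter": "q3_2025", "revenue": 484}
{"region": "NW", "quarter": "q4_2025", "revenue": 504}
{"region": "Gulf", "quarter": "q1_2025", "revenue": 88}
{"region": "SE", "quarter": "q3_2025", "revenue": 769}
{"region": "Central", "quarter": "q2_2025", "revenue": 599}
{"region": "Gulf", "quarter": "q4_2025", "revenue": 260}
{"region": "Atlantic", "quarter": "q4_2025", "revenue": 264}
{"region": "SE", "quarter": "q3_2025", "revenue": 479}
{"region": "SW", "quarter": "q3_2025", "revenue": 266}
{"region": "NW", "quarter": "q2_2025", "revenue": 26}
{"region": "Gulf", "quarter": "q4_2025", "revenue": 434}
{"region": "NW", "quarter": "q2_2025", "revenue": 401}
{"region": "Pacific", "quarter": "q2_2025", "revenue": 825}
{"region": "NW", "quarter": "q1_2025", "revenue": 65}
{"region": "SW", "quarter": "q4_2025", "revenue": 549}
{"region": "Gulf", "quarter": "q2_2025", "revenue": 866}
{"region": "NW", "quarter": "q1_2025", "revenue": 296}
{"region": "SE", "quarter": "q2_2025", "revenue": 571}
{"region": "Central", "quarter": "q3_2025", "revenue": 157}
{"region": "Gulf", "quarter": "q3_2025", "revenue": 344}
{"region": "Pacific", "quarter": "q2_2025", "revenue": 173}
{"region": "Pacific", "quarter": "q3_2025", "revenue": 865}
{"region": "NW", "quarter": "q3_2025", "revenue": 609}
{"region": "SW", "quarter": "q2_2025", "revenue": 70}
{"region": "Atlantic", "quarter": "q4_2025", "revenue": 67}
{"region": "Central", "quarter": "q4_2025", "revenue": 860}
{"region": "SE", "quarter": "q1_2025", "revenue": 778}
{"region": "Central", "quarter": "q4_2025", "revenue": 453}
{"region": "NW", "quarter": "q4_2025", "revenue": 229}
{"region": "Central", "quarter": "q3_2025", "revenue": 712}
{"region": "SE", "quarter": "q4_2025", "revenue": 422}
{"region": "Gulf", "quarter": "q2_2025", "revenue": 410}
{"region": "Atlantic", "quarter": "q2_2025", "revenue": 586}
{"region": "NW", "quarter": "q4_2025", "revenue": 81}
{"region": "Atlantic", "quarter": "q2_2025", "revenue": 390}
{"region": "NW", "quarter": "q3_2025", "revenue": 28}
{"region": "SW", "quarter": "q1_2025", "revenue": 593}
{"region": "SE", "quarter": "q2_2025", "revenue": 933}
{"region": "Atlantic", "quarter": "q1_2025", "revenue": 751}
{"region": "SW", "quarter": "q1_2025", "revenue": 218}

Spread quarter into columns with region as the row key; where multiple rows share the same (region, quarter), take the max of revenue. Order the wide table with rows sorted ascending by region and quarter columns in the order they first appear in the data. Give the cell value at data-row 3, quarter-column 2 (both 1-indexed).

484

With rows sorted ascending by region, row 3 is region=Gulf. quarter columns in first-appearance order: q4_2025, q3_2025, q1_2025, q2_2025; column 2 is q3_2025.
Long rows with region=Gulf, quarter=q3_2025: max(49, 484, 344) = 484.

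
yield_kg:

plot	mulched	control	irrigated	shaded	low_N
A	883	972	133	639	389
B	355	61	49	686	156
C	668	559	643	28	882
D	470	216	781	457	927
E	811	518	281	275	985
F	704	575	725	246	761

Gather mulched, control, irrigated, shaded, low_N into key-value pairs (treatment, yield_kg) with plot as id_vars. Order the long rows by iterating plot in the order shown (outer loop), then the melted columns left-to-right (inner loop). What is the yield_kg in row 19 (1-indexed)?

457

30 rows total (6 × 5). Row 19: index ⌊(19-1)/5⌋ = 3 into plot → D; (19-1) mod 5 = 3 into the melted columns → shaded.
So row 19 is (D, shaded, 457); yield_kg = 457.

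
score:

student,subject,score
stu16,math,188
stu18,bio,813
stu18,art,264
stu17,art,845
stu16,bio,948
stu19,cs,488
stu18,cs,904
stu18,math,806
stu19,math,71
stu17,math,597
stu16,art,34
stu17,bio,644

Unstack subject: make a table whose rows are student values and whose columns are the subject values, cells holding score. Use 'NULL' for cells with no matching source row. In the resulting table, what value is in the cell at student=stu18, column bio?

The long row with student=stu18, subject=bio has score=813.

813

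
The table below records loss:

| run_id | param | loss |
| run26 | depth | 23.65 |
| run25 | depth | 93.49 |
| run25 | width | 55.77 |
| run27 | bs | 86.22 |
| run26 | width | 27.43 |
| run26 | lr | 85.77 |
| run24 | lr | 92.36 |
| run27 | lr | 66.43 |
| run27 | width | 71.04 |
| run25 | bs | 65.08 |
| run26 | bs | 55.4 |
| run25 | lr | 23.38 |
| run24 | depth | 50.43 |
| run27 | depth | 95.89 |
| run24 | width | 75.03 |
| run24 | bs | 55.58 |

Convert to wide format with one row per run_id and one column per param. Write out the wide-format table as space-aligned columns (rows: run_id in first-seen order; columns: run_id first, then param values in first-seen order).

run_id  depth  width  bs     lr   
run26   23.65  27.43  55.4   85.77
run25   93.49  55.77  65.08  23.38
run27   95.89  71.04  86.22  66.43
run24   50.43  75.03  55.58  92.36

Columns: run_id plus the 4 distinct param values (depth, width, bs, lr).
For example, row run26 column depth takes loss=23.65 from the long row (run26, depth).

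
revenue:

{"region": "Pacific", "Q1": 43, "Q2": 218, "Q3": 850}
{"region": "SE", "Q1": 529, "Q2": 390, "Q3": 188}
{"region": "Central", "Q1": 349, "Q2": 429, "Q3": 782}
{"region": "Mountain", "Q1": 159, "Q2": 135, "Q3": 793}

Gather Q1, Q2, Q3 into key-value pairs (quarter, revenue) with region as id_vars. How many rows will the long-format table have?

4 region values × 3 melted columns = 12 rows.

12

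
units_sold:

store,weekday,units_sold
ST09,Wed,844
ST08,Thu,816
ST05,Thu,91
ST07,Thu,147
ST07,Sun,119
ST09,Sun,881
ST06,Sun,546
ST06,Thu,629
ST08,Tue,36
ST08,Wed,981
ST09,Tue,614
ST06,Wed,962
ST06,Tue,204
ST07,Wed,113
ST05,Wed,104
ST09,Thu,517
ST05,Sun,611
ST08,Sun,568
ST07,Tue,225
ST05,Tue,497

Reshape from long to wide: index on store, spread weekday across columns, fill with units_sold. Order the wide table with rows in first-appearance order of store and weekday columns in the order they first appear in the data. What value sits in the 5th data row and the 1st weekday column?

With rows in first-appearance order of store, row 5 is store=ST06. weekday columns in first-appearance order: Wed, Thu, Sun, Tue; column 1 is Wed.
Long rows with store=ST06, weekday=Wed: units_sold = 962.

962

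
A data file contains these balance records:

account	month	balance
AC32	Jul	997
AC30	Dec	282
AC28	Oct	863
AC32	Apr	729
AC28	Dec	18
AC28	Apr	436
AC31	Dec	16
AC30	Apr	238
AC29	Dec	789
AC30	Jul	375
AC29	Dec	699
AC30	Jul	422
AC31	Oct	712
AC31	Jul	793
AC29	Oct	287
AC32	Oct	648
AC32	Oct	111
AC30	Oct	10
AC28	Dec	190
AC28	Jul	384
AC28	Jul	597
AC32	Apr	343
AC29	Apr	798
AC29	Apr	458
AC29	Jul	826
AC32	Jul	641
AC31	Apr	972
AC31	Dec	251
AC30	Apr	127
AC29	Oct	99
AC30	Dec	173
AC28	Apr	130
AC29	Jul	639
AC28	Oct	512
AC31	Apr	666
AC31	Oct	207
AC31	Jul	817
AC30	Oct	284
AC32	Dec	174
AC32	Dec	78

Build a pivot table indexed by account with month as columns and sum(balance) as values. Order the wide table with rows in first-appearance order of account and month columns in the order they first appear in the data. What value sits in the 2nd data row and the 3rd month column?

With rows in first-appearance order of account, row 2 is account=AC30. month columns in first-appearance order: Jul, Dec, Oct, Apr; column 3 is Oct.
Long rows with account=AC30, month=Oct: 10 + 284 = 294.

294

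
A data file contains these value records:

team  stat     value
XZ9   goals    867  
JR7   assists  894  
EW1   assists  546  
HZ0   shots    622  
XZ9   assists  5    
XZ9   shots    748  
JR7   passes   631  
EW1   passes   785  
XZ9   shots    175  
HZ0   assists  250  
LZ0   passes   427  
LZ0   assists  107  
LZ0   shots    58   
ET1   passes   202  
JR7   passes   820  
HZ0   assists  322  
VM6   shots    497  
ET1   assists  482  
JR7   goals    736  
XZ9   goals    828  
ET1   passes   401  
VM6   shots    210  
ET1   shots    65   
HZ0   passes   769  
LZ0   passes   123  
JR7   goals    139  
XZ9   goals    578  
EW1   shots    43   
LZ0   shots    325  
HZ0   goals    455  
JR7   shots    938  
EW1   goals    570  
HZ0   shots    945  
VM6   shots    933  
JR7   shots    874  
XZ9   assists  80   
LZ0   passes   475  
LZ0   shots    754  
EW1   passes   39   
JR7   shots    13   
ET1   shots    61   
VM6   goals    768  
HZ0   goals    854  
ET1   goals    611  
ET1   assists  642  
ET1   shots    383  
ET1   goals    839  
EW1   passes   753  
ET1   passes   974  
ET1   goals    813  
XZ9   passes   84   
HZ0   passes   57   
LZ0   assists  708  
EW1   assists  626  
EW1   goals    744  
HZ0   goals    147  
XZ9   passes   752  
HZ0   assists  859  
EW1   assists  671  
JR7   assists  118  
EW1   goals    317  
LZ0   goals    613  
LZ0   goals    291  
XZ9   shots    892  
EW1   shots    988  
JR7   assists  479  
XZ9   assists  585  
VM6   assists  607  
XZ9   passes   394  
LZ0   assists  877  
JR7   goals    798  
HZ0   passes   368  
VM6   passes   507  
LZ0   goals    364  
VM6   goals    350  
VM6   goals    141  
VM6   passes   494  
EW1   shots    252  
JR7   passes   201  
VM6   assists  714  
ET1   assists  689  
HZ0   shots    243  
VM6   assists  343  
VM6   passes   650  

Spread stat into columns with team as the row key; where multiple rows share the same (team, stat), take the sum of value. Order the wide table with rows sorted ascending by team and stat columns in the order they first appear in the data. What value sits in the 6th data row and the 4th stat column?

With rows sorted ascending by team, row 6 is team=VM6. stat columns in first-appearance order: goals, assists, shots, passes; column 4 is passes.
Long rows with team=VM6, stat=passes: 507 + 494 + 650 = 1651.

1651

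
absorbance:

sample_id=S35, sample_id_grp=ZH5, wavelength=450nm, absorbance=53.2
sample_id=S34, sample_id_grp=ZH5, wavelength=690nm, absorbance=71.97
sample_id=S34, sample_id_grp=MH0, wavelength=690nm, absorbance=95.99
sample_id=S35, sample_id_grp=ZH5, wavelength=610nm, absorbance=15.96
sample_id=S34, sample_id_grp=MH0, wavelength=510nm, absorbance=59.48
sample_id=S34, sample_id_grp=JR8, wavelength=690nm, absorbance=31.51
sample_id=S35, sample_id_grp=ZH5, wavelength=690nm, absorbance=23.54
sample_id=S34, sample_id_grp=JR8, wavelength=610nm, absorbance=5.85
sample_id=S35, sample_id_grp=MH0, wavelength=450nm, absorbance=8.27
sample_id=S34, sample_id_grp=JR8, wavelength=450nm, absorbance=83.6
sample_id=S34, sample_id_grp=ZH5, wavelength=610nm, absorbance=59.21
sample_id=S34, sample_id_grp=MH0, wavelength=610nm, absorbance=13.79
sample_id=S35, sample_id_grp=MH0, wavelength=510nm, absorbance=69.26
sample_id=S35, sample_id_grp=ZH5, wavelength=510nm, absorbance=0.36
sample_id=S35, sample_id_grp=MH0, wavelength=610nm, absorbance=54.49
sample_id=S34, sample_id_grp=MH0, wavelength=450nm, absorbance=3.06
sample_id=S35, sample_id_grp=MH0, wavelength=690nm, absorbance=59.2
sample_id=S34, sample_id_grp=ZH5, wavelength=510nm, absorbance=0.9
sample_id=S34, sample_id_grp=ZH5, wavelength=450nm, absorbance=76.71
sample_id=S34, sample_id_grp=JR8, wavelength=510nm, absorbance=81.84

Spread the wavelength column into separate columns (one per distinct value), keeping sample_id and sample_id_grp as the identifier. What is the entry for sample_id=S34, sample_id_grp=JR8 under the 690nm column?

Wide layout: rows indexed by sample_id and sample_id_grp, columns are the 4 distinct wavelength values (450nm, 690nm, 610nm, 510nm).
Cell (sample_id=S34, sample_id_grp=JR8, wavelength=690nm) draws from the long row where sample_id=S34, sample_id_grp=JR8 and wavelength=690nm, which has absorbance=31.51.

31.51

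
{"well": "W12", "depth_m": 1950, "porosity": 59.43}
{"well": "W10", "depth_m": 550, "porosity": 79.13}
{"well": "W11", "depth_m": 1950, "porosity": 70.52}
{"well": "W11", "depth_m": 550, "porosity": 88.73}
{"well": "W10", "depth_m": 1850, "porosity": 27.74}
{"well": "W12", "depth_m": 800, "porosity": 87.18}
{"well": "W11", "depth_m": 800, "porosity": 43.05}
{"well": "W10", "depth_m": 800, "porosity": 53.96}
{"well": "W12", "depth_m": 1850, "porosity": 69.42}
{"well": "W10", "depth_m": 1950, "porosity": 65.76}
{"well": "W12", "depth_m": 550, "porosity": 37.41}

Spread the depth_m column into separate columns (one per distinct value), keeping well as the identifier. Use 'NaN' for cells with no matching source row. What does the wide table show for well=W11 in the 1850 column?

NaN

No long-format row has well=W11 and depth_m=1850, so the cell is NaN.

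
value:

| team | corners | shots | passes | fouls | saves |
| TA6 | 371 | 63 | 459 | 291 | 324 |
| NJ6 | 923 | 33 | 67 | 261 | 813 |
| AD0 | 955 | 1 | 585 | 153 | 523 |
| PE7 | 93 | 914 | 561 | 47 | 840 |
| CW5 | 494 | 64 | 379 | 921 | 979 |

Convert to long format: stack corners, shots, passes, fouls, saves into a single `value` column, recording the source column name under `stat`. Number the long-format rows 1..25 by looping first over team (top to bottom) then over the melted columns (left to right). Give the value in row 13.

585

25 rows total (5 × 5). Row 13: index ⌊(13-1)/5⌋ = 2 into team → AD0; (13-1) mod 5 = 2 into the melted columns → passes.
So row 13 is (AD0, passes, 585); value = 585.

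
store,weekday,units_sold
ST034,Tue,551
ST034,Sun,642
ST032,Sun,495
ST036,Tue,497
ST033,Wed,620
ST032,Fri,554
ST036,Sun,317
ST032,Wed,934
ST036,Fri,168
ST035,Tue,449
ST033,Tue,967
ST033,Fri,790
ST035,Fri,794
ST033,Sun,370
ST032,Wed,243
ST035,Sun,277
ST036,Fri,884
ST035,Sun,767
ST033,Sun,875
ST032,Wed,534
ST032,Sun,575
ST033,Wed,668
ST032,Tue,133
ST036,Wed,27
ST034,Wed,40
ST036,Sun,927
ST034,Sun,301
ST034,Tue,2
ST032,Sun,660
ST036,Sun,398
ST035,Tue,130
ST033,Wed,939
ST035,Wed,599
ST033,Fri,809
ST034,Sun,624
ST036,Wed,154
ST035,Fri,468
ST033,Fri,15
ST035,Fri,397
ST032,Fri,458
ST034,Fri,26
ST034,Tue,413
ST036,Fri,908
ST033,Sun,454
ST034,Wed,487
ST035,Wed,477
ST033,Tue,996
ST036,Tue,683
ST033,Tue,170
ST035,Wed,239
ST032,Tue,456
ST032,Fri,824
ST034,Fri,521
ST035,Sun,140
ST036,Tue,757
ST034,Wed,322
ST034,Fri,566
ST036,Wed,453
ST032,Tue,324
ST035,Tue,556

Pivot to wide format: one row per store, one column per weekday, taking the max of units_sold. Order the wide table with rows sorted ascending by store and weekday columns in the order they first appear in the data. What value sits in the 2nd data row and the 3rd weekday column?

939

With rows sorted ascending by store, row 2 is store=ST033. weekday columns in first-appearance order: Tue, Sun, Wed, Fri; column 3 is Wed.
Long rows with store=ST033, weekday=Wed: max(620, 668, 939) = 939.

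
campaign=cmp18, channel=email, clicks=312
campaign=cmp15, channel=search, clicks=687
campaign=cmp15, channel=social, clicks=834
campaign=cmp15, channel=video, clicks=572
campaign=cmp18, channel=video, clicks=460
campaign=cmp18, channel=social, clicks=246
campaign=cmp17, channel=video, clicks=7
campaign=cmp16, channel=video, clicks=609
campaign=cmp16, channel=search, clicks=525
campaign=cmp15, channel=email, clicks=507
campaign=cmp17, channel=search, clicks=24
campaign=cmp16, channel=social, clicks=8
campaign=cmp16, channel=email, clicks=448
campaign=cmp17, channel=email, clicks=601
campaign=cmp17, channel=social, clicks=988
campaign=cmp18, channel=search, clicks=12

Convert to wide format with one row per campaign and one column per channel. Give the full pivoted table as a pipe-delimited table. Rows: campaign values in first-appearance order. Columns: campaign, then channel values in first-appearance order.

| campaign | email | search | social | video |
| cmp18 | 312 | 12 | 246 | 460 |
| cmp15 | 507 | 687 | 834 | 572 |
| cmp17 | 601 | 24 | 988 | 7 |
| cmp16 | 448 | 525 | 8 | 609 |

Columns: campaign plus the 4 distinct channel values (email, search, social, video).
For example, row cmp18 column email takes clicks=312 from the long row (cmp18, email).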